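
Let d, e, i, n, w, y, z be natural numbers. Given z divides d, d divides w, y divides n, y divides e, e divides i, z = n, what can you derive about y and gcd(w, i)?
y divides gcd(w, i)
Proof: Because z = n and z divides d, n divides d. Since y divides n, y divides d. Since d divides w, y divides w. From y divides e and e divides i, y divides i. Since y divides w, y divides gcd(w, i).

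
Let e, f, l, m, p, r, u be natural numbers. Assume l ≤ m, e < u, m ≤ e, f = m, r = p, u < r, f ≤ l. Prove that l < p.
Since f = m and f ≤ l, m ≤ l. Since l ≤ m, m = l. e < u and u < r, hence e < r. From r = p, e < p. Since m ≤ e, m < p. m = l, so l < p.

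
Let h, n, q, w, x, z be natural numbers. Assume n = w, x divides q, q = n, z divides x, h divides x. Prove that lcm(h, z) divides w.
Since h divides x and z divides x, lcm(h, z) divides x. q = n and x divides q, thus x divides n. Because lcm(h, z) divides x, lcm(h, z) divides n. n = w, so lcm(h, z) divides w.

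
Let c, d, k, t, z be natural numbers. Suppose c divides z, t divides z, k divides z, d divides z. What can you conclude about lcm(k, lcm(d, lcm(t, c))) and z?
lcm(k, lcm(d, lcm(t, c))) divides z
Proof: Because t divides z and c divides z, lcm(t, c) divides z. Since d divides z, lcm(d, lcm(t, c)) divides z. Because k divides z, lcm(k, lcm(d, lcm(t, c))) divides z.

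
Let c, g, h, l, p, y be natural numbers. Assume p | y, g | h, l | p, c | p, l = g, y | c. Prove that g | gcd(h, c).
Because p | y and y | c, p | c. c | p, so p = c. Because l = g and l | p, g | p. From p = c, g | c. g | h, so g | gcd(h, c).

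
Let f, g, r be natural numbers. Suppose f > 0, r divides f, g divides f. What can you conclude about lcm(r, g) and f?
lcm(r, g) ≤ f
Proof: r divides f and g divides f, thus lcm(r, g) divides f. Since f > 0, lcm(r, g) ≤ f.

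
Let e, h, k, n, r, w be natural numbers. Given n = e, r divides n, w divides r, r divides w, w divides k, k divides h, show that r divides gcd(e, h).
From n = e and r divides n, r divides e. Because w divides r and r divides w, w = r. Because w divides k, r divides k. Since k divides h, r divides h. r divides e, so r divides gcd(e, h).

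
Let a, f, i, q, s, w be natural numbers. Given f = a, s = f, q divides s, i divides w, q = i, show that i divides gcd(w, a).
From s = f and f = a, s = a. From q divides s, q divides a. q = i, so i divides a. Because i divides w, i divides gcd(w, a).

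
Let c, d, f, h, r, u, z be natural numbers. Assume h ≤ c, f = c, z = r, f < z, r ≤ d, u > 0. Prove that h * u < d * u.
Since z = r and f < z, f < r. Since r ≤ d, f < d. From f = c, c < d. Since h ≤ c, h < d. Since u > 0, by multiplying by a positive, h * u < d * u.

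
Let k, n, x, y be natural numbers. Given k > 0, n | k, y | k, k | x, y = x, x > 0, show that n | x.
k | x and x > 0, therefore k ≤ x. Because y = x and y | k, x | k. Since k > 0, x ≤ k. Since k ≤ x, k = x. Since n | k, n | x.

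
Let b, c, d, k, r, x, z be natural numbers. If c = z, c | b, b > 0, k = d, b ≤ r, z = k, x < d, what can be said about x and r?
x < r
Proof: Because c = z and c | b, z | b. b > 0, so z ≤ b. Since z = k, k ≤ b. Since b ≤ r, k ≤ r. Since k = d, d ≤ r. x < d, so x < r.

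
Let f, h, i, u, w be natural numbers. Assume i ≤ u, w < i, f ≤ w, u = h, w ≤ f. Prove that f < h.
Since w ≤ f and f ≤ w, w = f. Because w < i and i ≤ u, w < u. Since w = f, f < u. Since u = h, f < h.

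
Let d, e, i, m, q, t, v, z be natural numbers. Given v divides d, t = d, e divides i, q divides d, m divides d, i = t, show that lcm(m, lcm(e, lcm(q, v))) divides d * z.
i = t and e divides i, thus e divides t. Since t = d, e divides d. q divides d and v divides d, therefore lcm(q, v) divides d. Since e divides d, lcm(e, lcm(q, v)) divides d. m divides d, so lcm(m, lcm(e, lcm(q, v))) divides d. Then lcm(m, lcm(e, lcm(q, v))) divides d * z.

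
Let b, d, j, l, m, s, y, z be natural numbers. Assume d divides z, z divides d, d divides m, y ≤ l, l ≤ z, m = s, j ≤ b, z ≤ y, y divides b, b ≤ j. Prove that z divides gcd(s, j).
d divides z and z divides d, thus d = z. m = s and d divides m, therefore d divides s. d = z, so z divides s. b ≤ j and j ≤ b, so b = j. y ≤ l and l ≤ z, so y ≤ z. z ≤ y, so y = z. y divides b, so z divides b. b = j, so z divides j. Since z divides s, z divides gcd(s, j).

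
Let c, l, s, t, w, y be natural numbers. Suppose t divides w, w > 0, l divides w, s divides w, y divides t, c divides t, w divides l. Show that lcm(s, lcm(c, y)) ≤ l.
w divides l and l divides w, so w = l. From c divides t and y divides t, lcm(c, y) divides t. Since t divides w, lcm(c, y) divides w. s divides w, so lcm(s, lcm(c, y)) divides w. w > 0, so lcm(s, lcm(c, y)) ≤ w. Since w = l, lcm(s, lcm(c, y)) ≤ l.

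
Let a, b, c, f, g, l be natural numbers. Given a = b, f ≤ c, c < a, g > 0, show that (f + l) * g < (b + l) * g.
f ≤ c and c < a, thus f < a. Since a = b, f < b. Then f + l < b + l. Combining with g > 0, by multiplying by a positive, (f + l) * g < (b + l) * g.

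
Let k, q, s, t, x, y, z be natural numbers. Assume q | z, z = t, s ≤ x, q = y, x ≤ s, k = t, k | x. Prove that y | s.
Because x ≤ s and s ≤ x, x = s. z = t and q | z, therefore q | t. Since q = y, y | t. k = t and k | x, hence t | x. Since y | t, y | x. Since x = s, y | s.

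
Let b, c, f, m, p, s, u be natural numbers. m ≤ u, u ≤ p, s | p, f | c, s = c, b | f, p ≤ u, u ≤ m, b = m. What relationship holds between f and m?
f = m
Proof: b = m and b | f, so m | f. p ≤ u and u ≤ p, so p = u. u ≤ m and m ≤ u, therefore u = m. p = u, so p = m. s = c and s | p, hence c | p. f | c, so f | p. From p = m, f | m. m | f, so m = f. Then f = m.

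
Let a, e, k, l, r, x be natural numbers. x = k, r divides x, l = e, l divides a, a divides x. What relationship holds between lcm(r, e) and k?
lcm(r, e) divides k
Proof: l divides a and a divides x, thus l divides x. l = e, so e divides x. Since r divides x, lcm(r, e) divides x. x = k, so lcm(r, e) divides k.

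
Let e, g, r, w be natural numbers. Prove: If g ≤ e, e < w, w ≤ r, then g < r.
e < w and w ≤ r, therefore e < r. g ≤ e, so g < r.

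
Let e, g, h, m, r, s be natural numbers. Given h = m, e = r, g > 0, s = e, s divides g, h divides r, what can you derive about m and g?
m ≤ g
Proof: From s = e and s divides g, e divides g. Since e = r, r divides g. h divides r, so h divides g. Since g > 0, h ≤ g. From h = m, m ≤ g.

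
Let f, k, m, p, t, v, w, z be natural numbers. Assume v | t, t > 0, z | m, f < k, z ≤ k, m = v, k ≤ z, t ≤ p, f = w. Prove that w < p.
k ≤ z and z ≤ k, thus k = z. f < k, so f < z. From m = v and z | m, z | v. v | t, so z | t. Since t > 0, z ≤ t. f < z, so f < t. t ≤ p, so f < p. From f = w, w < p.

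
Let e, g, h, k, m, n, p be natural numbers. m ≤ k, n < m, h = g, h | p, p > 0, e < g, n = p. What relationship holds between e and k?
e < k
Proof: h = g and h | p, hence g | p. p > 0, so g ≤ p. n < m and m ≤ k, thus n < k. n = p, so p < k. Since g ≤ p, g < k. e < g, so e < k.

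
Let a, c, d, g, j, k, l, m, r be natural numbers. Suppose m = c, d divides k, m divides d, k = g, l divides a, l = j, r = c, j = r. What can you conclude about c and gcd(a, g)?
c divides gcd(a, g)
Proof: Because l = j and j = r, l = r. l divides a, so r divides a. Because r = c, c divides a. From m = c and m divides d, c divides d. From d divides k, c divides k. Because k = g, c divides g. c divides a, so c divides gcd(a, g).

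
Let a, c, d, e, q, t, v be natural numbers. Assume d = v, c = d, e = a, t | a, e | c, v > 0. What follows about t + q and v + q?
t + q ≤ v + q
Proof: c = d and d = v, hence c = v. e = a and e | c, thus a | c. c = v, so a | v. t | a, so t | v. Because v > 0, t ≤ v. Then t + q ≤ v + q.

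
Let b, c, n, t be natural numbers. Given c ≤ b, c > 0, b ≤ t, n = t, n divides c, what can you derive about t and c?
t = c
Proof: n = t and n divides c, thus t divides c. c > 0, so t ≤ c. c ≤ b and b ≤ t, therefore c ≤ t. t ≤ c, so t = c.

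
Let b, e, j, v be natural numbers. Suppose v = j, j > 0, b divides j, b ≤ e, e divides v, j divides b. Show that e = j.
v = j and e divides v, hence e divides j. j > 0, so e ≤ j. b divides j and j divides b, therefore b = j. From b ≤ e, j ≤ e. Since e ≤ j, e = j.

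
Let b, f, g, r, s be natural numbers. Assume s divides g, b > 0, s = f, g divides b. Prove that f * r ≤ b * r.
Because s divides g and g divides b, s divides b. b > 0, so s ≤ b. Since s = f, f ≤ b. By multiplying by a non-negative, f * r ≤ b * r.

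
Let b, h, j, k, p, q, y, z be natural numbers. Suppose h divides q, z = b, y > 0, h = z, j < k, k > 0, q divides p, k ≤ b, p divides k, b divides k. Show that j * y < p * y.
b divides k and k > 0, therefore b ≤ k. k ≤ b, so b = k. z = b, so z = k. Since h = z and h divides q, z divides q. Since z = k, k divides q. Since q divides p, k divides p. p divides k, so k = p. From j < k, j < p. From y > 0, by multiplying by a positive, j * y < p * y.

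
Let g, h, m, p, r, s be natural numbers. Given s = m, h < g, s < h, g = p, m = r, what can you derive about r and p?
r < p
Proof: s = m and m = r, so s = r. From g = p and h < g, h < p. s < h, so s < p. Since s = r, r < p.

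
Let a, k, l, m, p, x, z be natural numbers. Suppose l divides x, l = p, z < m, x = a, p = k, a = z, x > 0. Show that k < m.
x = a and a = z, thus x = z. Since l = p and l divides x, p divides x. From p = k, k divides x. From x > 0, k ≤ x. x = z, so k ≤ z. Since z < m, k < m.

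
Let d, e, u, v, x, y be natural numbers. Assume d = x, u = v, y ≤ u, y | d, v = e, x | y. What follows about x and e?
x ≤ e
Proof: u = v and v = e, therefore u = e. d = x and y | d, hence y | x. From x | y, y = x. y ≤ u, so x ≤ u. Since u = e, x ≤ e.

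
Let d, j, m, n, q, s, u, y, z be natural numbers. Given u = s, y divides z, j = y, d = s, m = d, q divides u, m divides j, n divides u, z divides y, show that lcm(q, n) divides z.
Since y divides z and z divides y, y = z. q divides u and n divides u, so lcm(q, n) divides u. Since u = s, lcm(q, n) divides s. Since m = d and d = s, m = s. j = y and m divides j, thus m divides y. Since m = s, s divides y. Since lcm(q, n) divides s, lcm(q, n) divides y. Since y = z, lcm(q, n) divides z.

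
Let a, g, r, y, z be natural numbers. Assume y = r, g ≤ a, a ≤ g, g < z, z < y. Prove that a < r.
g ≤ a and a ≤ g, thus g = a. g < z and z < y, therefore g < y. g = a, so a < y. From y = r, a < r.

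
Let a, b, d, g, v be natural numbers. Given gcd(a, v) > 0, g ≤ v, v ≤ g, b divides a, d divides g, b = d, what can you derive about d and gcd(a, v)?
d ≤ gcd(a, v)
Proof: b = d and b divides a, hence d divides a. g ≤ v and v ≤ g, hence g = v. Since d divides g, d divides v. Since d divides a, d divides gcd(a, v). Since gcd(a, v) > 0, d ≤ gcd(a, v).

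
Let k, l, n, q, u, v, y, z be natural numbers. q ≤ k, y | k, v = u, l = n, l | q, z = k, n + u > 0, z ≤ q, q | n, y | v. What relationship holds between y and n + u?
y ≤ n + u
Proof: Because z = k and z ≤ q, k ≤ q. q ≤ k, so k = q. Because l = n and l | q, n | q. Since q | n, q = n. Since k = q, k = n. y | k, so y | n. v = u and y | v, thus y | u. y | n, so y | n + u. n + u > 0, so y ≤ n + u.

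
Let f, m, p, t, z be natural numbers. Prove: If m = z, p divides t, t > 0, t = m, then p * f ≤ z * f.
t = m and m = z, hence t = z. p divides t and t > 0, therefore p ≤ t. Since t = z, p ≤ z. By multiplying by a non-negative, p * f ≤ z * f.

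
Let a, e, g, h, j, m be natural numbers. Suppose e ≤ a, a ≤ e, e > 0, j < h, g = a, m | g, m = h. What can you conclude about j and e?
j < e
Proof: a ≤ e and e ≤ a, thus a = e. g = a and m | g, therefore m | a. Since m = h, h | a. a = e, so h | e. e > 0, so h ≤ e. Since j < h, j < e.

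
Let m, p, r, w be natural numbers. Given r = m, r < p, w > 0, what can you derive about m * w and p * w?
m * w < p * w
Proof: From r = m and r < p, m < p. Since w > 0, by multiplying by a positive, m * w < p * w.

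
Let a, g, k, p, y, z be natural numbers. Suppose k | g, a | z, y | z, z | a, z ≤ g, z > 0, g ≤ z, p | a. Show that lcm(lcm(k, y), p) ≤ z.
Since g ≤ z and z ≤ g, g = z. k | g, so k | z. y | z, so lcm(k, y) | z. Because a | z and z | a, a = z. p | a, so p | z. Since lcm(k, y) | z, lcm(lcm(k, y), p) | z. From z > 0, lcm(lcm(k, y), p) ≤ z.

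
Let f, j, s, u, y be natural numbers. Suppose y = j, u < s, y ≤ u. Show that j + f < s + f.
Since y ≤ u and u < s, y < s. Since y = j, j < s. Then j + f < s + f.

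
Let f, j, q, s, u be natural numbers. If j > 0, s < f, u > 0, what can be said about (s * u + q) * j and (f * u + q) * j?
(s * u + q) * j < (f * u + q) * j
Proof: s < f and u > 0. By multiplying by a positive, s * u < f * u. Then s * u + q < f * u + q. Since j > 0, by multiplying by a positive, (s * u + q) * j < (f * u + q) * j.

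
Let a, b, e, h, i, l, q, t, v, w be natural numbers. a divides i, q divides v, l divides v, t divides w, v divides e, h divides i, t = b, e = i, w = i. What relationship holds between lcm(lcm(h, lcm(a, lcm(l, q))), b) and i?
lcm(lcm(h, lcm(a, lcm(l, q))), b) divides i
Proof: l divides v and q divides v, so lcm(l, q) divides v. e = i and v divides e, therefore v divides i. Because lcm(l, q) divides v, lcm(l, q) divides i. a divides i, so lcm(a, lcm(l, q)) divides i. Since h divides i, lcm(h, lcm(a, lcm(l, q))) divides i. w = i and t divides w, thus t divides i. t = b, so b divides i. lcm(h, lcm(a, lcm(l, q))) divides i, so lcm(lcm(h, lcm(a, lcm(l, q))), b) divides i.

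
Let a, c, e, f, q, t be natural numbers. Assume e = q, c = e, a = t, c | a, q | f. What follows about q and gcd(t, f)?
q | gcd(t, f)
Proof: a = t and c | a, therefore c | t. Since c = e, e | t. e = q, so q | t. q | f, so q | gcd(t, f).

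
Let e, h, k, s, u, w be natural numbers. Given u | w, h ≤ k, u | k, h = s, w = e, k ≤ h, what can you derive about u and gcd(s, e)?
u | gcd(s, e)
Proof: k ≤ h and h ≤ k, hence k = h. h = s, so k = s. Since u | k, u | s. w = e and u | w, so u | e. Since u | s, u | gcd(s, e).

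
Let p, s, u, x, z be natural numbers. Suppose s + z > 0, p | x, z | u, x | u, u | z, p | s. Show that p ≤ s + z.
Since u | z and z | u, u = z. p | x and x | u, hence p | u. Since u = z, p | z. p | s, so p | s + z. s + z > 0, so p ≤ s + z.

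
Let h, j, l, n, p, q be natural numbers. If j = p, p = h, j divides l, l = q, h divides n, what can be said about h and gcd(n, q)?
h divides gcd(n, q)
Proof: Since j = p and p = h, j = h. From l = q and j divides l, j divides q. Since j = h, h divides q. Since h divides n, h divides gcd(n, q).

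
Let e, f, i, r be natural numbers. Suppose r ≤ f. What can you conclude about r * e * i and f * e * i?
r * e * i ≤ f * e * i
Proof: r ≤ f. By multiplying by a non-negative, r * e ≤ f * e. By multiplying by a non-negative, r * e * i ≤ f * e * i.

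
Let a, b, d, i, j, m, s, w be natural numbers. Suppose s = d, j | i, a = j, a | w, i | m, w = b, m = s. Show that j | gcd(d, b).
m = s and s = d, so m = d. From j | i and i | m, j | m. m = d, so j | d. From w = b and a | w, a | b. Since a = j, j | b. j | d, so j | gcd(d, b).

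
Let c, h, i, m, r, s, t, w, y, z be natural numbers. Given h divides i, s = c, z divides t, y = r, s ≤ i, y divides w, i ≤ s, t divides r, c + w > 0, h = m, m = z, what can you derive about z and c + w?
z ≤ c + w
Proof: h = m and m = z, hence h = z. Since i ≤ s and s ≤ i, i = s. Since h divides i, h divides s. Since h = z, z divides s. s = c, so z divides c. Because y = r and y divides w, r divides w. t divides r, so t divides w. Since z divides t, z divides w. From z divides c, z divides c + w. c + w > 0, so z ≤ c + w.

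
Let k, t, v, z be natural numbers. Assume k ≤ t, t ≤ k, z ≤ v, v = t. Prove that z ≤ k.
t ≤ k and k ≤ t, therefore t = k. v = t, so v = k. Because z ≤ v, z ≤ k.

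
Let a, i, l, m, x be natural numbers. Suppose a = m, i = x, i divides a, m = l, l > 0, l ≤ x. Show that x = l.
Because a = m and m = l, a = l. i = x and i divides a, so x divides a. Since a = l, x divides l. l > 0, so x ≤ l. Since l ≤ x, l = x. Then x = l.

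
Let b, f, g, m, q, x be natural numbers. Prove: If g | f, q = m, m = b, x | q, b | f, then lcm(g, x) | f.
q = m and m = b, therefore q = b. x | q, so x | b. Since b | f, x | f. Since g | f, lcm(g, x) | f.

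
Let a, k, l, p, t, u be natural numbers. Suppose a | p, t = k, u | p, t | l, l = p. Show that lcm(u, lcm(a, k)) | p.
From l = p and t | l, t | p. Since t = k, k | p. a | p, so lcm(a, k) | p. u | p, so lcm(u, lcm(a, k)) | p.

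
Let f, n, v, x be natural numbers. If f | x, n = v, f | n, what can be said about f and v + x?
f | v + x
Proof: Since n = v and f | n, f | v. From f | x, f | v + x.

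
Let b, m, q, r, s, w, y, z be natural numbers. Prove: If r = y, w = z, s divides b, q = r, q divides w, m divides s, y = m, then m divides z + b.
Because q = r and r = y, q = y. q divides w, so y divides w. y = m, so m divides w. Since w = z, m divides z. Since m divides s and s divides b, m divides b. m divides z, so m divides z + b.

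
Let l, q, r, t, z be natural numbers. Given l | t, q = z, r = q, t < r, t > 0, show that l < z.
From l | t and t > 0, l ≤ t. r = q and q = z, so r = z. From t < r, t < z. Because l ≤ t, l < z.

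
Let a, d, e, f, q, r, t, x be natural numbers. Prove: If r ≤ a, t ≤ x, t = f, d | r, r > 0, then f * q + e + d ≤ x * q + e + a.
t = f and t ≤ x, thus f ≤ x. Then f * q ≤ x * q. Then f * q + e ≤ x * q + e. d | r and r > 0, hence d ≤ r. r ≤ a, so d ≤ a. Since f * q + e ≤ x * q + e, f * q + e + d ≤ x * q + e + a.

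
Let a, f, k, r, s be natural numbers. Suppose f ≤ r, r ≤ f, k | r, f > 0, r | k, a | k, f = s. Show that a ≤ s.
k | r and r | k, therefore k = r. r ≤ f and f ≤ r, therefore r = f. k = r, so k = f. Since a | k, a | f. Since f > 0, a ≤ f. f = s, so a ≤ s.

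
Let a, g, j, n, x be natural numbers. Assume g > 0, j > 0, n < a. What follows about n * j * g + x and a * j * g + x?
n * j * g + x < a * j * g + x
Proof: From n < a and j > 0, n * j < a * j. Since g > 0, n * j * g < a * j * g. Then n * j * g + x < a * j * g + x.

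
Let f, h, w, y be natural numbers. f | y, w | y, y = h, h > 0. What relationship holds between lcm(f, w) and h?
lcm(f, w) ≤ h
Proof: f | y and w | y, therefore lcm(f, w) | y. From y = h, lcm(f, w) | h. h > 0, so lcm(f, w) ≤ h.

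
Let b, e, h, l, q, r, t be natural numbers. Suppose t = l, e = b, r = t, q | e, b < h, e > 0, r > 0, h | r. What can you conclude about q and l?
q < l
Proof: r = t and t = l, thus r = l. q | e and e > 0, so q ≤ e. Since e = b, q ≤ b. h | r and r > 0, therefore h ≤ r. Since b < h, b < r. From q ≤ b, q < r. r = l, so q < l.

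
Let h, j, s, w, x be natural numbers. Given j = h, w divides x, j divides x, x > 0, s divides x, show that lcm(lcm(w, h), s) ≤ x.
j = h and j divides x, therefore h divides x. From w divides x, lcm(w, h) divides x. Since s divides x, lcm(lcm(w, h), s) divides x. Since x > 0, lcm(lcm(w, h), s) ≤ x.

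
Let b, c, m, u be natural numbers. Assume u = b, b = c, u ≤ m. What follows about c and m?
c ≤ m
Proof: u = b and b = c, thus u = c. u ≤ m, so c ≤ m.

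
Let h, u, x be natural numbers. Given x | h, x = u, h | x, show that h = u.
h | x and x | h, therefore h = x. Since x = u, h = u.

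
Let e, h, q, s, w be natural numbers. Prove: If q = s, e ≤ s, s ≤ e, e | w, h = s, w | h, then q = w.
Since e ≤ s and s ≤ e, e = s. Since e | w, s | w. Since h = s and w | h, w | s. s | w, so s = w. q = s, so q = w.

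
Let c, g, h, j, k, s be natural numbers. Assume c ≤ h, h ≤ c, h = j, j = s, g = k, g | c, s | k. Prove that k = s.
Because c ≤ h and h ≤ c, c = h. Since h = j, c = j. j = s, so c = s. Because g = k and g | c, k | c. Since c = s, k | s. s | k, so k = s.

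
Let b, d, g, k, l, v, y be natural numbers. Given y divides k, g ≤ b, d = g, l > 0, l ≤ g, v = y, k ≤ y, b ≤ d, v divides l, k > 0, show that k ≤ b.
Because y divides k and k > 0, y ≤ k. Since k ≤ y, y = k. v = y, so v = k. Since d = g and b ≤ d, b ≤ g. g ≤ b, so g = b. From v divides l and l > 0, v ≤ l. Since l ≤ g, v ≤ g. Since g = b, v ≤ b. v = k, so k ≤ b.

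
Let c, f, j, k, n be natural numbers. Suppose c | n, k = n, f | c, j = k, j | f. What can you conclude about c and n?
c = n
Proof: Because j = k and j | f, k | f. Because k = n, n | f. f | c, so n | c. Since c | n, c = n.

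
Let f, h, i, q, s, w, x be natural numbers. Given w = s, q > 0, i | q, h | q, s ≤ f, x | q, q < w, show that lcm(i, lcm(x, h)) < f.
x | q and h | q, therefore lcm(x, h) | q. Since i | q, lcm(i, lcm(x, h)) | q. q > 0, so lcm(i, lcm(x, h)) ≤ q. w = s and q < w, therefore q < s. Since s ≤ f, q < f. lcm(i, lcm(x, h)) ≤ q, so lcm(i, lcm(x, h)) < f.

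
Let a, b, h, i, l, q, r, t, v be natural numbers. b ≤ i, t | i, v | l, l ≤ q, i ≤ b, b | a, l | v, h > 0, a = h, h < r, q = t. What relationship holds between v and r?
v < r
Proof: l | v and v | l, thus l = v. Because q = t and l ≤ q, l ≤ t. l = v, so v ≤ t. i ≤ b and b ≤ i, hence i = b. t | i, so t | b. a = h and b | a, so b | h. Since t | b, t | h. h > 0, so t ≤ h. v ≤ t, so v ≤ h. h < r, so v < r.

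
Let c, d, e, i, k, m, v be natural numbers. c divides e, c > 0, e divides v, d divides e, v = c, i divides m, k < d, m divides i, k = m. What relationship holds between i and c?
i < c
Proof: From m divides i and i divides m, m = i. k = m, so k = i. k < d, so i < d. Since v = c and e divides v, e divides c. Since c divides e, e = c. Since d divides e, d divides c. Because c > 0, d ≤ c. Since i < d, i < c.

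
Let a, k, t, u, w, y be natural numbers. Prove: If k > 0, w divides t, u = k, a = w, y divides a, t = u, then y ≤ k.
a = w and y divides a, so y divides w. From t = u and u = k, t = k. Because w divides t, w divides k. y divides w, so y divides k. k > 0, so y ≤ k.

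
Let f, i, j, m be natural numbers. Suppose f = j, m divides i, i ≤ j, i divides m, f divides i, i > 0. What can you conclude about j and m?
j = m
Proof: f divides i and i > 0, so f ≤ i. Since f = j, j ≤ i. i ≤ j, so j = i. i divides m and m divides i, thus i = m. Since j = i, j = m.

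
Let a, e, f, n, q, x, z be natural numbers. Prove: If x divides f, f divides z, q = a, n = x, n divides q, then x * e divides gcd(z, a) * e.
From x divides f and f divides z, x divides z. n = x and n divides q, thus x divides q. Since q = a, x divides a. Because x divides z, x divides gcd(z, a). Then x * e divides gcd(z, a) * e.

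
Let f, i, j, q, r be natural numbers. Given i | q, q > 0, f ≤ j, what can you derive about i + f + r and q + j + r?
i + f + r ≤ q + j + r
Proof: From i | q and q > 0, i ≤ q. From f ≤ j, i + f ≤ q + j. Then i + f + r ≤ q + j + r.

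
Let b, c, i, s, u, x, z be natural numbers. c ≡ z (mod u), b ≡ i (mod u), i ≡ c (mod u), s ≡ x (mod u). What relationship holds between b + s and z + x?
b + s ≡ z + x (mod u)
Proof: b ≡ i (mod u) and i ≡ c (mod u), therefore b ≡ c (mod u). c ≡ z (mod u), so b ≡ z (mod u). Because s ≡ x (mod u), by adding congruences, b + s ≡ z + x (mod u).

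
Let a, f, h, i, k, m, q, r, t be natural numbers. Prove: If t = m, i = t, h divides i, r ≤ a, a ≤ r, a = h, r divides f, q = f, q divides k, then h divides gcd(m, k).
i = t and h divides i, therefore h divides t. t = m, so h divides m. Because r ≤ a and a ≤ r, r = a. Since a = h, r = h. r divides f, so h divides f. Since q = f and q divides k, f divides k. Since h divides f, h divides k. Since h divides m, h divides gcd(m, k).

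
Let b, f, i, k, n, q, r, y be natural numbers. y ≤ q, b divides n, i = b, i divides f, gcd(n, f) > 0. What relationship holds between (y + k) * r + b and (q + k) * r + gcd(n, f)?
(y + k) * r + b ≤ (q + k) * r + gcd(n, f)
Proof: y ≤ q, so y + k ≤ q + k. By multiplying by a non-negative, (y + k) * r ≤ (q + k) * r. i = b and i divides f, hence b divides f. b divides n, so b divides gcd(n, f). Because gcd(n, f) > 0, b ≤ gcd(n, f). Because (y + k) * r ≤ (q + k) * r, (y + k) * r + b ≤ (q + k) * r + gcd(n, f).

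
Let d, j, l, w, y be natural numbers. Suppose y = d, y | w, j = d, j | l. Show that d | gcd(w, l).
Because y = d and y | w, d | w. j = d and j | l, so d | l. Because d | w, d | gcd(w, l).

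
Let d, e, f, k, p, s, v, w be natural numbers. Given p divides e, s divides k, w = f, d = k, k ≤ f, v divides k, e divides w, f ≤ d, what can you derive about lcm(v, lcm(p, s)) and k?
lcm(v, lcm(p, s)) divides k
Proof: d = k and f ≤ d, therefore f ≤ k. From k ≤ f, f = k. w = f and e divides w, hence e divides f. Since f = k, e divides k. Because p divides e, p divides k. s divides k, so lcm(p, s) divides k. From v divides k, lcm(v, lcm(p, s)) divides k.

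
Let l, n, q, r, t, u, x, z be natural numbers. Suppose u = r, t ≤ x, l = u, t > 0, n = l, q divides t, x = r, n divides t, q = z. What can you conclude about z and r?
z ≤ r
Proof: x = r and t ≤ x, so t ≤ r. Since n = l and l = u, n = u. Since u = r, n = r. n divides t and t > 0, therefore n ≤ t. n = r, so r ≤ t. t ≤ r, so t = r. Since q divides t and t > 0, q ≤ t. Since q = z, z ≤ t. Since t = r, z ≤ r.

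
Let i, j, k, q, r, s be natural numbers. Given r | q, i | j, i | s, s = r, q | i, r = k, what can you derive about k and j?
k | j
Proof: s = r and i | s, therefore i | r. r | q and q | i, so r | i. i | r, so i = r. From r = k, i = k. i | j, so k | j.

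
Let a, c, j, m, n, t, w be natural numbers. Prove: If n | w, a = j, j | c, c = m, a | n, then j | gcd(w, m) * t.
a | n and n | w, therefore a | w. a = j, so j | w. From c = m and j | c, j | m. Since j | w, j | gcd(w, m). Then j | gcd(w, m) * t.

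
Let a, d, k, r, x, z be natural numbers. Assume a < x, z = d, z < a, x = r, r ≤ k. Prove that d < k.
From z = d and z < a, d < a. x = r and a < x, so a < r. Since r ≤ k, a < k. Since d < a, d < k.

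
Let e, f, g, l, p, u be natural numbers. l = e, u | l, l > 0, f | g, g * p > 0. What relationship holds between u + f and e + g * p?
u + f ≤ e + g * p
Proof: u | l and l > 0, thus u ≤ l. From l = e, u ≤ e. Because f | g, f | g * p. g * p > 0, so f ≤ g * p. u ≤ e, so u + f ≤ e + g * p.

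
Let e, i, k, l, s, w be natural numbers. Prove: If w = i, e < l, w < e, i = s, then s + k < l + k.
w = i and i = s, so w = s. w < e and e < l, thus w < l. w = s, so s < l. Then s + k < l + k.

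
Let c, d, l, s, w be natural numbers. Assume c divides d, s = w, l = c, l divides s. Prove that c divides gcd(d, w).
l = c and l divides s, therefore c divides s. Since s = w, c divides w. Since c divides d, c divides gcd(d, w).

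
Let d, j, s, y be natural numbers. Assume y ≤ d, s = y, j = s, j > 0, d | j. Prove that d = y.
j = s and s = y, thus j = y. From d | j and j > 0, d ≤ j. From j = y, d ≤ y. y ≤ d, so d = y.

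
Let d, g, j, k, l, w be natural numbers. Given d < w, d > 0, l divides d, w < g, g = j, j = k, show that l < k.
g = j and j = k, therefore g = k. l divides d and d > 0, thus l ≤ d. Because d < w and w < g, d < g. Since l ≤ d, l < g. g = k, so l < k.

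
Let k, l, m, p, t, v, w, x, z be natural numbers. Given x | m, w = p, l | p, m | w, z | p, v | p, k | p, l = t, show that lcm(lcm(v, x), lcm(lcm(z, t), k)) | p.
w = p and m | w, hence m | p. x | m, so x | p. v | p, so lcm(v, x) | p. Because l = t and l | p, t | p. From z | p, lcm(z, t) | p. Since k | p, lcm(lcm(z, t), k) | p. lcm(v, x) | p, so lcm(lcm(v, x), lcm(lcm(z, t), k)) | p.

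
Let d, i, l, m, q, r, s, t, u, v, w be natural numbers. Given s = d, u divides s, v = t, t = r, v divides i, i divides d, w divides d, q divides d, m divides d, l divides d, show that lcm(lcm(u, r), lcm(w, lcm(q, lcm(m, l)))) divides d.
s = d and u divides s, therefore u divides d. v = t and t = r, so v = r. v divides i and i divides d, so v divides d. Because v = r, r divides d. Since u divides d, lcm(u, r) divides d. m divides d and l divides d, so lcm(m, l) divides d. Since q divides d, lcm(q, lcm(m, l)) divides d. Since w divides d, lcm(w, lcm(q, lcm(m, l))) divides d. Since lcm(u, r) divides d, lcm(lcm(u, r), lcm(w, lcm(q, lcm(m, l)))) divides d.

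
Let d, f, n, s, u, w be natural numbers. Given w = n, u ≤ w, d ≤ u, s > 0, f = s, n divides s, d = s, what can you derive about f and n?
f = n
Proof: Because d = s and d ≤ u, s ≤ u. From w = n and u ≤ w, u ≤ n. s ≤ u, so s ≤ n. Because n divides s and s > 0, n ≤ s. Since s ≤ n, s = n. Since f = s, f = n.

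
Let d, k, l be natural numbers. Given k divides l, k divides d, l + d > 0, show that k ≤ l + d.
k divides l and k divides d, thus k divides l + d. l + d > 0, so k ≤ l + d.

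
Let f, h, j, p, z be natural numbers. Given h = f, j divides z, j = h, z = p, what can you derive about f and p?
f divides p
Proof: Because j = h and h = f, j = f. z = p and j divides z, therefore j divides p. Since j = f, f divides p.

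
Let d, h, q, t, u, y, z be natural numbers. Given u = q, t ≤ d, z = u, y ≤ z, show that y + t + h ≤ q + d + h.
Because z = u and u = q, z = q. Since y ≤ z, y ≤ q. Because t ≤ d, y + t ≤ q + d. Then y + t + h ≤ q + d + h.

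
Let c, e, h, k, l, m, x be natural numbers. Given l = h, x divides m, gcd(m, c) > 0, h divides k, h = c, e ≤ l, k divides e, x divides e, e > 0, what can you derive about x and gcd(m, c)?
x ≤ gcd(m, c)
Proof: l = h and e ≤ l, therefore e ≤ h. h divides k and k divides e, hence h divides e. e > 0, so h ≤ e. Since e ≤ h, e = h. x divides e, so x divides h. From h = c, x divides c. Since x divides m, x divides gcd(m, c). Since gcd(m, c) > 0, x ≤ gcd(m, c).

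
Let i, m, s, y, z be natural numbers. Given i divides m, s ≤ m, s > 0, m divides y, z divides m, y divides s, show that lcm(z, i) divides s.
m divides y and y divides s, hence m divides s. Because s > 0, m ≤ s. Since s ≤ m, m = s. z divides m and i divides m, thus lcm(z, i) divides m. Since m = s, lcm(z, i) divides s.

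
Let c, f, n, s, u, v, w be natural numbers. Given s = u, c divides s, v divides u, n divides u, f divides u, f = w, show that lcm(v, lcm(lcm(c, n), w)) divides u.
s = u and c divides s, thus c divides u. Since n divides u, lcm(c, n) divides u. From f = w and f divides u, w divides u. Since lcm(c, n) divides u, lcm(lcm(c, n), w) divides u. Because v divides u, lcm(v, lcm(lcm(c, n), w)) divides u.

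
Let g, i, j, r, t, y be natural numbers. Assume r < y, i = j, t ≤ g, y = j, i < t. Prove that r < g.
Since y = j and r < y, r < j. Because i = j and i < t, j < t. r < j, so r < t. Since t ≤ g, r < g.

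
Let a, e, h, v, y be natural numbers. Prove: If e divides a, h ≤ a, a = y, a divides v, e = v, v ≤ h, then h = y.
e = v and e divides a, therefore v divides a. a divides v, so v = a. Since v ≤ h, a ≤ h. Since h ≤ a, h = a. a = y, so h = y.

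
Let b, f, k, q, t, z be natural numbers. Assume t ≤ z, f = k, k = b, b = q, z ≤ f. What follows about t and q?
t ≤ q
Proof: Since f = k and k = b, f = b. From b = q, f = q. z ≤ f, so z ≤ q. t ≤ z, so t ≤ q.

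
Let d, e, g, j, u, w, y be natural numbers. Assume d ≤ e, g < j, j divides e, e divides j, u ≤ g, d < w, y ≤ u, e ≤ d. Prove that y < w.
Because y ≤ u and u ≤ g, y ≤ g. g < j, so y < j. d ≤ e and e ≤ d, so d = e. Since e divides j and j divides e, e = j. d = e, so d = j. Because d < w, j < w. Since y < j, y < w.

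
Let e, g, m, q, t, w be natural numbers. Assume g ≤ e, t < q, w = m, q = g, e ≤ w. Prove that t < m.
q = g and t < q, hence t < g. g ≤ e and e ≤ w, so g ≤ w. w = m, so g ≤ m. t < g, so t < m.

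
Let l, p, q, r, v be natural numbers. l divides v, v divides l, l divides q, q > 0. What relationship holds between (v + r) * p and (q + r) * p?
(v + r) * p ≤ (q + r) * p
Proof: l divides v and v divides l, thus l = v. Since l divides q, v divides q. Since q > 0, v ≤ q. Then v + r ≤ q + r. By multiplying by a non-negative, (v + r) * p ≤ (q + r) * p.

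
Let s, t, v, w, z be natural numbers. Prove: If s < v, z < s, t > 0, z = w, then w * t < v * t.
z < s and s < v, therefore z < v. From z = w, w < v. Since t > 0, w * t < v * t.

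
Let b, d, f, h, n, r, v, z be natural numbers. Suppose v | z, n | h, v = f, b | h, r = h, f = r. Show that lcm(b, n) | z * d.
Because b | h and n | h, lcm(b, n) | h. From v = f and f = r, v = r. v | z, so r | z. Since r = h, h | z. Since lcm(b, n) | h, lcm(b, n) | z. Then lcm(b, n) | z * d.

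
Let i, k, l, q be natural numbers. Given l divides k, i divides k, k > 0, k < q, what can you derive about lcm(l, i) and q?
lcm(l, i) < q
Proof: Since l divides k and i divides k, lcm(l, i) divides k. Since k > 0, lcm(l, i) ≤ k. Since k < q, lcm(l, i) < q.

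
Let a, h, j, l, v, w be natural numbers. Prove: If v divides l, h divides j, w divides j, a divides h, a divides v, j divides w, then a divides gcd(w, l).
j divides w and w divides j, therefore j = w. a divides h and h divides j, hence a divides j. j = w, so a divides w. Because a divides v and v divides l, a divides l. Since a divides w, a divides gcd(w, l).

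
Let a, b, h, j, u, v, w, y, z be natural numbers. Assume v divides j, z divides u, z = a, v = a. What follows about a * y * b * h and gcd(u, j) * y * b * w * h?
a * y * b * h divides gcd(u, j) * y * b * w * h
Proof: z = a and z divides u, hence a divides u. v = a and v divides j, thus a divides j. a divides u, so a divides gcd(u, j). Then a * y divides gcd(u, j) * y. Then a * y * b divides gcd(u, j) * y * b. Then a * y * b divides gcd(u, j) * y * b * w. Then a * y * b * h divides gcd(u, j) * y * b * w * h.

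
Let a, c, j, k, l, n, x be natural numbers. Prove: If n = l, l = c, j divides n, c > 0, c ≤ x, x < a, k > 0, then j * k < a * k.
Because n = l and l = c, n = c. Since j divides n, j divides c. Since c > 0, j ≤ c. c ≤ x and x < a, hence c < a. j ≤ c, so j < a. Because k > 0, by multiplying by a positive, j * k < a * k.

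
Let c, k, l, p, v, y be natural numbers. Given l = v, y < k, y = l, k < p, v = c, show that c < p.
l = v and v = c, therefore l = c. Since y = l and y < k, l < k. Since k < p, l < p. From l = c, c < p.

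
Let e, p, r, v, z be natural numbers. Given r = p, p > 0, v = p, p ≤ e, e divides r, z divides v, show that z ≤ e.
From r = p and e divides r, e divides p. Since p > 0, e ≤ p. p ≤ e, so p = e. v = p and z divides v, hence z divides p. Since p > 0, z ≤ p. p = e, so z ≤ e.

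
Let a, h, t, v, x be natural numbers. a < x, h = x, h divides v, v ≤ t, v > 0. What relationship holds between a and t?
a < t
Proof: h divides v and v > 0, hence h ≤ v. Since v ≤ t, h ≤ t. Since h = x, x ≤ t. a < x, so a < t.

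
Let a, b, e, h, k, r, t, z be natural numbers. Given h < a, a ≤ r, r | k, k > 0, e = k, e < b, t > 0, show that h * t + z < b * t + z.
Because h < a and a ≤ r, h < r. r | k and k > 0, therefore r ≤ k. e = k and e < b, hence k < b. r ≤ k, so r < b. Since h < r, h < b. Since t > 0, h * t < b * t. Then h * t + z < b * t + z.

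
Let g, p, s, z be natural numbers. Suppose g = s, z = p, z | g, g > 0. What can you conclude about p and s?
p ≤ s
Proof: z | g and g > 0, hence z ≤ g. g = s, so z ≤ s. z = p, so p ≤ s.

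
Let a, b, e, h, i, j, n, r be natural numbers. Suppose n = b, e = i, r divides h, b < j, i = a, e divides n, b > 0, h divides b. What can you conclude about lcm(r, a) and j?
lcm(r, a) < j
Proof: r divides h and h divides b, hence r divides b. e = i and i = a, so e = a. Since n = b and e divides n, e divides b. Since e = a, a divides b. Since r divides b, lcm(r, a) divides b. Since b > 0, lcm(r, a) ≤ b. b < j, so lcm(r, a) < j.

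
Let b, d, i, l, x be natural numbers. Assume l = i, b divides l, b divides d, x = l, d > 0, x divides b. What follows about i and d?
i ≤ d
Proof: From x = l and x divides b, l divides b. From b divides l, b = l. Because b divides d, l divides d. Because d > 0, l ≤ d. Since l = i, i ≤ d.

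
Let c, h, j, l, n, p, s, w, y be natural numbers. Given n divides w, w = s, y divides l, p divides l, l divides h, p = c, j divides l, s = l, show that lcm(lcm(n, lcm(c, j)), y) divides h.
From w = s and s = l, w = l. n divides w, so n divides l. p = c and p divides l, thus c divides l. Since j divides l, lcm(c, j) divides l. n divides l, so lcm(n, lcm(c, j)) divides l. Because y divides l, lcm(lcm(n, lcm(c, j)), y) divides l. l divides h, so lcm(lcm(n, lcm(c, j)), y) divides h.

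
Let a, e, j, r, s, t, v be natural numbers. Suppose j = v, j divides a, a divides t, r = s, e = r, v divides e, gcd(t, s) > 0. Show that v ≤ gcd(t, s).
j divides a and a divides t, so j divides t. Because j = v, v divides t. e = r and v divides e, so v divides r. r = s, so v divides s. Since v divides t, v divides gcd(t, s). Because gcd(t, s) > 0, v ≤ gcd(t, s).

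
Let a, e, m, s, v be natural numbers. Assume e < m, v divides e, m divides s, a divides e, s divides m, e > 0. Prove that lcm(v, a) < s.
Since v divides e and a divides e, lcm(v, a) divides e. Since e > 0, lcm(v, a) ≤ e. Since m divides s and s divides m, m = s. e < m, so e < s. lcm(v, a) ≤ e, so lcm(v, a) < s.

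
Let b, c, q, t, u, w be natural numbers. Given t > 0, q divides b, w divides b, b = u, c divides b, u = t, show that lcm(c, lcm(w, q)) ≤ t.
b = u and u = t, so b = t. From w divides b and q divides b, lcm(w, q) divides b. Because c divides b, lcm(c, lcm(w, q)) divides b. Since b = t, lcm(c, lcm(w, q)) divides t. Because t > 0, lcm(c, lcm(w, q)) ≤ t.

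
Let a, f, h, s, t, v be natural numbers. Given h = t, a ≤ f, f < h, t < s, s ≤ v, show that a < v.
From a ≤ f and f < h, a < h. Because h = t, a < t. t < s and s ≤ v, thus t < v. Since a < t, a < v.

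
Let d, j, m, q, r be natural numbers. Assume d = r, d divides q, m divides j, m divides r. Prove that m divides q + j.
Because d = r and d divides q, r divides q. Because m divides r, m divides q. m divides j, so m divides q + j.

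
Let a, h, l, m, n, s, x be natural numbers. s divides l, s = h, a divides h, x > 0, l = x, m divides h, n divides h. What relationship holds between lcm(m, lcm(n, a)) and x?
lcm(m, lcm(n, a)) ≤ x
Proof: n divides h and a divides h, so lcm(n, a) divides h. m divides h, so lcm(m, lcm(n, a)) divides h. Because l = x and s divides l, s divides x. s = h, so h divides x. lcm(m, lcm(n, a)) divides h, so lcm(m, lcm(n, a)) divides x. x > 0, so lcm(m, lcm(n, a)) ≤ x.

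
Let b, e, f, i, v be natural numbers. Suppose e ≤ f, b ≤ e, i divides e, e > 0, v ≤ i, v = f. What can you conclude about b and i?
b ≤ i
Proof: Because v = f and v ≤ i, f ≤ i. Since e ≤ f, e ≤ i. i divides e and e > 0, so i ≤ e. Since e ≤ i, e = i. Since b ≤ e, b ≤ i.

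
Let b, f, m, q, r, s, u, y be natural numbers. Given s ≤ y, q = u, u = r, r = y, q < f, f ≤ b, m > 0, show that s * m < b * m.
u = r and r = y, hence u = y. Since q = u, q = y. Since q < f and f ≤ b, q < b. Since q = y, y < b. Since s ≤ y, s < b. Using m > 0, by multiplying by a positive, s * m < b * m.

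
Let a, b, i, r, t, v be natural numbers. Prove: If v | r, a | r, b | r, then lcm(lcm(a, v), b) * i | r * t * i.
a | r and v | r, therefore lcm(a, v) | r. Since b | r, lcm(lcm(a, v), b) | r. Then lcm(lcm(a, v), b) | r * t. Then lcm(lcm(a, v), b) * i | r * t * i.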